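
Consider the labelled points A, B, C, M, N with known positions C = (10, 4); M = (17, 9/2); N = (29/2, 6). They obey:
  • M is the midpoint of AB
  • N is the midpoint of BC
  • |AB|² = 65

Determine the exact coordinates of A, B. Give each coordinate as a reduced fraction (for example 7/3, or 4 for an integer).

A = (15, 1)
B = (19, 8)

1. B_x = 19  [B = 2·N−C = 2·(29/2, 6)−(10, 4)]
2. B_y = 8  [B = 2·N−C = 2·(29/2, 6)−(10, 4)]
   so B = (19, 8)
3. A_x = 15  [A = 2·M−B = 2·(17, 9/2)−(19, 8)]
4. A_y = 1  [A = 2·M−B = 2·(17, 9/2)−(19, 8)]
   so A = (15, 1)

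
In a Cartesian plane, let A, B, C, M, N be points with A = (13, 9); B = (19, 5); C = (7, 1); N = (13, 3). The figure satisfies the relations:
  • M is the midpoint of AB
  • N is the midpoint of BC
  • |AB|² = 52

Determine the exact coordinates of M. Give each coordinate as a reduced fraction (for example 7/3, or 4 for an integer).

M = (16, 7)

1. M_x = 16  [2·M = A+B = (13, 9)+(19, 5)]
2. M_y = 7  [2·M = A+B = (13, 9)+(19, 5)]
   so M = (16, 7)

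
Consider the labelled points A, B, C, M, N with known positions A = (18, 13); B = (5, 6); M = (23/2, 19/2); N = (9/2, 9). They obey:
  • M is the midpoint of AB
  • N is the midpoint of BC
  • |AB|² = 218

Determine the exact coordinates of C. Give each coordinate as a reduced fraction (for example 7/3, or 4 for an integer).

1. C_x = 4  [C = 2·N−B = 2·(9/2, 9)−(5, 6)]
2. C_y = 12  [C = 2·N−B = 2·(9/2, 9)−(5, 6)]
   so C = (4, 12)

C = (4, 12)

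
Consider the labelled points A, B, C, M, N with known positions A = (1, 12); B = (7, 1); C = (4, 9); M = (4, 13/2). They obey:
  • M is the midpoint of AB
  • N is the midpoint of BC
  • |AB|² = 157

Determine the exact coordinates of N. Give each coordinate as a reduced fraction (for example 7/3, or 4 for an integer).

1. N_x = 11/2  [2·N = B+C = (7, 1)+(4, 9)]
2. N_y = 5  [2·N = B+C = (7, 1)+(4, 9)]
   so N = (11/2, 5)

N = (11/2, 5)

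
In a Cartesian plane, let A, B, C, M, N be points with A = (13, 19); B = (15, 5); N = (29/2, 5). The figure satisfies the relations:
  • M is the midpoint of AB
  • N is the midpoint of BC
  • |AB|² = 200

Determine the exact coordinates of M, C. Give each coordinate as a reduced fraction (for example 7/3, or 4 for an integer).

1. M_x = 14  [2·M = A+B = (13, 19)+(15, 5)]
2. M_y = 12  [2·M = A+B = (13, 19)+(15, 5)]
   so M = (14, 12)
3. C_x = 14  [C = 2·N−B = 2·(29/2, 5)−(15, 5)]
4. C_y = 5  [C = 2·N−B = 2·(29/2, 5)−(15, 5)]
   so C = (14, 5)

M = (14, 12)
C = (14, 5)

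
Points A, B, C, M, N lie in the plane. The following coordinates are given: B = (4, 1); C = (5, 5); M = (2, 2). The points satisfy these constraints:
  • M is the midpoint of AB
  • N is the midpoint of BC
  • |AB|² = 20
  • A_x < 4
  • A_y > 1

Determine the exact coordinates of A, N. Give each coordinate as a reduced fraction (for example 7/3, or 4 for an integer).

A = (0, 3)
N = (9/2, 3)

1. A_x = 0  [A = 2·M−B = 2·(2, 2)−(4, 1)]
2. A_y = 3  [A = 2·M−B = 2·(2, 2)−(4, 1)]
   so A = (0, 3)
3. N_x = 9/2  [2·N = B+C = (4, 1)+(5, 5)]
4. N_y = 3  [2·N = B+C = (4, 1)+(5, 5)]
   so N = (9/2, 3)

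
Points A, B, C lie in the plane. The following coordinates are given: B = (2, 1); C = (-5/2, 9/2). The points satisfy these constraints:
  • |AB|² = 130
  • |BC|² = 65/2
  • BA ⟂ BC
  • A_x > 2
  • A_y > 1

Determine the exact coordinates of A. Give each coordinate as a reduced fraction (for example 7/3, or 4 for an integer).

A = (9, 10)

1. A_x = 9  [[BA ⟂ BC ⇒ -9/2x+7/2y+11/2=0] ∩ [|A−(2, 1)|²=130]]
2. A_y = 10  [[BA ⟂ BC ⇒ -9/2x+7/2y+11/2=0] ∩ [|A−(2, 1)|²=130]]
   so A = (9, 10)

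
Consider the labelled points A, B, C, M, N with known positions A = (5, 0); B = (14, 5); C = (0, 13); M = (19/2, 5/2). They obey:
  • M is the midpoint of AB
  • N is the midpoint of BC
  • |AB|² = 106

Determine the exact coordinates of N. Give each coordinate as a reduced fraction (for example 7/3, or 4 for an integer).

N = (7, 9)

1. N_x = 7  [2·N = B+C = (14, 5)+(0, 13)]
2. N_y = 9  [2·N = B+C = (14, 5)+(0, 13)]
   so N = (7, 9)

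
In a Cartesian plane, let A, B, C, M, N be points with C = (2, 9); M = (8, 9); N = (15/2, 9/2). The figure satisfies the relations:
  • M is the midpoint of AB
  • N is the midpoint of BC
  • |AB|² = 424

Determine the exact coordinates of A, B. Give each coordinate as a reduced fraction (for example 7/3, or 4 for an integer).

1. B_x = 13  [B = 2·N−C = 2·(15/2, 9/2)−(2, 9)]
2. B_y = 0  [B = 2·N−C = 2·(15/2, 9/2)−(2, 9)]
   so B = (13, 0)
3. A_x = 3  [A = 2·M−B = 2·(8, 9)−(13, 0)]
4. A_y = 18  [A = 2·M−B = 2·(8, 9)−(13, 0)]
   so A = (3, 18)

A = (3, 18)
B = (13, 0)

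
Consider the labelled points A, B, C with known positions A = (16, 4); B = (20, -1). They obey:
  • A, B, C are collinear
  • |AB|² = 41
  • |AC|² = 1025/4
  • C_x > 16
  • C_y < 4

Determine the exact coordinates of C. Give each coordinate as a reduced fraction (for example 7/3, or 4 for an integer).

1. C_x = 26  [[A, B, C are collinear ⇒ 5x+4y-96=0] ∩ [|C−(16, 4)|²=1025/4]]
2. C_y = -17/2  [[A, B, C are collinear ⇒ 5x+4y-96=0] ∩ [|C−(16, 4)|²=1025/4]]
   so C = (26, -17/2)

C = (26, -17/2)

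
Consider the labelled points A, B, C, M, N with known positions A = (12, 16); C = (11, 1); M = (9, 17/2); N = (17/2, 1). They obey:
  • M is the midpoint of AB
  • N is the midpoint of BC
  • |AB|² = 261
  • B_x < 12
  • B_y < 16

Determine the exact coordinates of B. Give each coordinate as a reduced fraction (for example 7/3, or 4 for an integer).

1. B_x = 6  [B = 2·M−A = 2·(9, 17/2)−(12, 16)]
2. B_y = 1  [B = 2·M−A = 2·(9, 17/2)−(12, 16)]
   so B = (6, 1)

B = (6, 1)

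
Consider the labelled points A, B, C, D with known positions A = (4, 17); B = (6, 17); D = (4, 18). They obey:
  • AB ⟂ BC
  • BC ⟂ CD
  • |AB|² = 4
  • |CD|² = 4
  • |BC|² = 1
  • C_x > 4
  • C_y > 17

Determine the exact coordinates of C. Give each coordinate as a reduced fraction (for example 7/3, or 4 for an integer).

1. C_x = 6  [[AB ⟂ BC ⇒ 2x-12=0] ∩ [|C−(4, 18)|²=4]]
2. C_y = 18  [[AB ⟂ BC ⇒ 2x-12=0] ∩ [|C−(4, 18)|²=4]]
   so C = (6, 18)

C = (6, 18)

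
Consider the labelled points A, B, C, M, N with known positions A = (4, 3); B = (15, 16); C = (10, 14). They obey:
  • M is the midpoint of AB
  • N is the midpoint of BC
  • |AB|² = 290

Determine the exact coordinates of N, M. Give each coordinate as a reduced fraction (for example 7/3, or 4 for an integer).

1. M_x = 19/2  [2·M = A+B = (4, 3)+(15, 16)]
2. M_y = 19/2  [2·M = A+B = (4, 3)+(15, 16)]
   so M = (19/2, 19/2)
3. N_x = 25/2  [2·N = B+C = (15, 16)+(10, 14)]
4. N_y = 15  [2·N = B+C = (15, 16)+(10, 14)]
   so N = (25/2, 15)

N = (25/2, 15)
M = (19/2, 19/2)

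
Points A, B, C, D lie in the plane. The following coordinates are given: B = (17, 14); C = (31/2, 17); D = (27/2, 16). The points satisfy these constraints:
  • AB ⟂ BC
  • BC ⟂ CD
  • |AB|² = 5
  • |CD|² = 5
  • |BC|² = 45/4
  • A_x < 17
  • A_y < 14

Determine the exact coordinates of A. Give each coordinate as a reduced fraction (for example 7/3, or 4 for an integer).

1. A_x = 15  [[AB ⟂ BC ⇒ 3/2x-3y+33/2=0] ∩ [|A−(17, 14)|²=5]]
2. A_y = 13  [[AB ⟂ BC ⇒ 3/2x-3y+33/2=0] ∩ [|A−(17, 14)|²=5]]
   so A = (15, 13)

A = (15, 13)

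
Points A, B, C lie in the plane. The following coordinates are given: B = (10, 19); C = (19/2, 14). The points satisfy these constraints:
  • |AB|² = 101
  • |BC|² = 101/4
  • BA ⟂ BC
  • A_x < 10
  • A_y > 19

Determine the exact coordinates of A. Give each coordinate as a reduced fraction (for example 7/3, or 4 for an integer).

1. A_x = 0  [[BA ⟂ BC ⇒ -1/2x-5y+100=0] ∩ [|A−(10, 19)|²=101]]
2. A_y = 20  [[BA ⟂ BC ⇒ -1/2x-5y+100=0] ∩ [|A−(10, 19)|²=101]]
   so A = (0, 20)

A = (0, 20)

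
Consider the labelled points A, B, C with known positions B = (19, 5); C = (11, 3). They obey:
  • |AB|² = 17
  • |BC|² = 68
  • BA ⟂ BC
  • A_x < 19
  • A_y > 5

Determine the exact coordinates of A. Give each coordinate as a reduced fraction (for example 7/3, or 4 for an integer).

A = (18, 9)

1. A_x = 18  [[BA ⟂ BC ⇒ -8x-2y+162=0] ∩ [|A−(19, 5)|²=17]]
2. A_y = 9  [[BA ⟂ BC ⇒ -8x-2y+162=0] ∩ [|A−(19, 5)|²=17]]
   so A = (18, 9)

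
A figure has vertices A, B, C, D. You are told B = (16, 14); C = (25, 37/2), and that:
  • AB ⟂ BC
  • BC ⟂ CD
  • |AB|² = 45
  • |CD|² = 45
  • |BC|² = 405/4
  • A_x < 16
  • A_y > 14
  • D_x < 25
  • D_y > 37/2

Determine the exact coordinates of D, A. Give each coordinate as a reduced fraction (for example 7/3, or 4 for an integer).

D = (22, 49/2)
A = (13, 20)

1. D_x = 22  [[BC ⟂ CD ⇒ 9x+9/2y-1233/4=0] ∩ [|D−(25, 37/2)|²=45]]
2. D_y = 49/2  [[BC ⟂ CD ⇒ 9x+9/2y-1233/4=0] ∩ [|D−(25, 37/2)|²=45]]
   so D = (22, 49/2)
3. A_x = 13  [[AB ⟂ BC ⇒ -9x-9/2y+207=0] ∩ [|A−(16, 14)|²=45]]
4. A_y = 20  [[AB ⟂ BC ⇒ -9x-9/2y+207=0] ∩ [|A−(16, 14)|²=45]]
   so A = (13, 20)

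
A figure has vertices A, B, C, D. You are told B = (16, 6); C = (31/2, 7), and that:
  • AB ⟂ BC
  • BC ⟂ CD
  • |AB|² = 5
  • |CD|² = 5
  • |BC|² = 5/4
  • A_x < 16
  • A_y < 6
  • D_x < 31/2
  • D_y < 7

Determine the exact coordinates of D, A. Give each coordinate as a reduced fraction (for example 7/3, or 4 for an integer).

D = (27/2, 6)
A = (14, 5)

1. D_x = 27/2  [[BC ⟂ CD ⇒ -1/2x+1y+3/4=0] ∩ [|D−(31/2, 7)|²=5]]
2. D_y = 6  [[BC ⟂ CD ⇒ -1/2x+1y+3/4=0] ∩ [|D−(31/2, 7)|²=5]]
   so D = (27/2, 6)
3. A_x = 14  [[AB ⟂ BC ⇒ 1/2x-1y-2=0] ∩ [|A−(16, 6)|²=5]]
4. A_y = 5  [[AB ⟂ BC ⇒ 1/2x-1y-2=0] ∩ [|A−(16, 6)|²=5]]
   so A = (14, 5)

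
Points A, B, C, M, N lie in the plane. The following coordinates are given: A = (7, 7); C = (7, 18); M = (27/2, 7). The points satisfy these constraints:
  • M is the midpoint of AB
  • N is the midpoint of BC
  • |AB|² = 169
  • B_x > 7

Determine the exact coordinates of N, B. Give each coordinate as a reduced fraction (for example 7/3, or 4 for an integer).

1. B_x = 20  [B = 2·M−A = 2·(27/2, 7)−(7, 7)]
2. B_y = 7  [B = 2·M−A = 2·(27/2, 7)−(7, 7)]
   so B = (20, 7)
3. N_x = 27/2  [2·N = B+C = (20, 7)+(7, 18)]
4. N_y = 25/2  [2·N = B+C = (20, 7)+(7, 18)]
   so N = (27/2, 25/2)

N = (27/2, 25/2)
B = (20, 7)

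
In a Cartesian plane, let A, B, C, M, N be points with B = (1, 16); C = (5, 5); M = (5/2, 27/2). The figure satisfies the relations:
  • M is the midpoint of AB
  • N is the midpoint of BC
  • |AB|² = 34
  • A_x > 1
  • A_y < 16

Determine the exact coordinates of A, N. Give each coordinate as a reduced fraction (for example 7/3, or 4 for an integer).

1. A_x = 4  [A = 2·M−B = 2·(5/2, 27/2)−(1, 16)]
2. A_y = 11  [A = 2·M−B = 2·(5/2, 27/2)−(1, 16)]
   so A = (4, 11)
3. N_x = 3  [2·N = B+C = (1, 16)+(5, 5)]
4. N_y = 21/2  [2·N = B+C = (1, 16)+(5, 5)]
   so N = (3, 21/2)

A = (4, 11)
N = (3, 21/2)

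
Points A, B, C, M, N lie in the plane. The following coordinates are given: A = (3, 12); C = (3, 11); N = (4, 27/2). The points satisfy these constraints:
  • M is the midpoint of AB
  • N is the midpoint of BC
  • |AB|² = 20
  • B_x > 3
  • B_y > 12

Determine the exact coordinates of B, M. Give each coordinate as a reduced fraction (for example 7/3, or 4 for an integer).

B = (5, 16)
M = (4, 14)

1. B_x = 5  [B = 2·N−C = 2·(4, 27/2)−(3, 11)]
2. B_y = 16  [B = 2·N−C = 2·(4, 27/2)−(3, 11)]
   so B = (5, 16)
3. M_x = 4  [2·M = A+B = (3, 12)+(5, 16)]
4. M_y = 14  [2·M = A+B = (3, 12)+(5, 16)]
   so M = (4, 14)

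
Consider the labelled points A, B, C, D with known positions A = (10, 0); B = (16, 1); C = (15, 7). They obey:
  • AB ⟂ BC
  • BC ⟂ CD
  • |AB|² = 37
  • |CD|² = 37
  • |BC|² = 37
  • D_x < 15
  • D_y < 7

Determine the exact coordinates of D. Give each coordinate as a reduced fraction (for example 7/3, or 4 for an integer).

D = (9, 6)

1. D_x = 9  [[BC ⟂ CD ⇒ -1x+6y-27=0] ∩ [|D−(15, 7)|²=37]]
2. D_y = 6  [[BC ⟂ CD ⇒ -1x+6y-27=0] ∩ [|D−(15, 7)|²=37]]
   so D = (9, 6)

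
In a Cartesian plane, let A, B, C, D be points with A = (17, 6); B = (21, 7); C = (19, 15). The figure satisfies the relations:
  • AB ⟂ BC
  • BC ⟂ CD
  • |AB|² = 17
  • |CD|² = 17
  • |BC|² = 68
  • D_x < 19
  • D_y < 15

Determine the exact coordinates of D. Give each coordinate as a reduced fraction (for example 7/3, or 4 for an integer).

D = (15, 14)

1. D_x = 15  [[BC ⟂ CD ⇒ -2x+8y-82=0] ∩ [|D−(19, 15)|²=17]]
2. D_y = 14  [[BC ⟂ CD ⇒ -2x+8y-82=0] ∩ [|D−(19, 15)|²=17]]
   so D = (15, 14)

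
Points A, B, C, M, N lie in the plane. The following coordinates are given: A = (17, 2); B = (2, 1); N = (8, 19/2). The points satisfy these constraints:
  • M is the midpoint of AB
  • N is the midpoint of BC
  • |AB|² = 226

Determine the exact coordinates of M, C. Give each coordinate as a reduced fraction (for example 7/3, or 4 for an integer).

1. M_x = 19/2  [2·M = A+B = (17, 2)+(2, 1)]
2. M_y = 3/2  [2·M = A+B = (17, 2)+(2, 1)]
   so M = (19/2, 3/2)
3. C_x = 14  [C = 2·N−B = 2·(8, 19/2)−(2, 1)]
4. C_y = 18  [C = 2·N−B = 2·(8, 19/2)−(2, 1)]
   so C = (14, 18)

M = (19/2, 3/2)
C = (14, 18)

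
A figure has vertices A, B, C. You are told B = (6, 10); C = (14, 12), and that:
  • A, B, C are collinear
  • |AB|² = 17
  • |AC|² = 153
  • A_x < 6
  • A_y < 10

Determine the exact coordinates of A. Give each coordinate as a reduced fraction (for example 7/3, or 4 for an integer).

A = (2, 9)

1. A_x = 2  [[A, B, C are collinear ⇒ -2x+8y-68=0] ∩ [|A−(6, 10)|²=17]]
2. A_y = 9  [[A, B, C are collinear ⇒ -2x+8y-68=0] ∩ [|A−(6, 10)|²=17]]
   so A = (2, 9)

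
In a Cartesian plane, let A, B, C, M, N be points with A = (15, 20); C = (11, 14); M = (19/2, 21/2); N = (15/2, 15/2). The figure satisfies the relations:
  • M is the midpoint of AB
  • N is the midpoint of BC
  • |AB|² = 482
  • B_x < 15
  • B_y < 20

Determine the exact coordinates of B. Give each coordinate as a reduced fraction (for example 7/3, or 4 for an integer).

B = (4, 1)

1. B_x = 4  [B = 2·M−A = 2·(19/2, 21/2)−(15, 20)]
2. B_y = 1  [B = 2·M−A = 2·(19/2, 21/2)−(15, 20)]
   so B = (4, 1)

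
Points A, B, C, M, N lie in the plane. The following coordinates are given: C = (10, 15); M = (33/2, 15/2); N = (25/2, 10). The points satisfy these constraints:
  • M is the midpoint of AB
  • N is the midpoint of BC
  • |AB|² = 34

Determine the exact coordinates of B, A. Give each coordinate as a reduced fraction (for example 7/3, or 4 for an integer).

B = (15, 5)
A = (18, 10)

1. B_x = 15  [B = 2·N−C = 2·(25/2, 10)−(10, 15)]
2. B_y = 5  [B = 2·N−C = 2·(25/2, 10)−(10, 15)]
   so B = (15, 5)
3. A_x = 18  [A = 2·M−B = 2·(33/2, 15/2)−(15, 5)]
4. A_y = 10  [A = 2·M−B = 2·(33/2, 15/2)−(15, 5)]
   so A = (18, 10)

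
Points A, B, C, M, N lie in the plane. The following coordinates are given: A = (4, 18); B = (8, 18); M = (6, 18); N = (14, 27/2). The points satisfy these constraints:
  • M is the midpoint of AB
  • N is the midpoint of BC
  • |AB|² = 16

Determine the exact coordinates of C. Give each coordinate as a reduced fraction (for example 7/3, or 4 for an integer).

C = (20, 9)

1. C_x = 20  [C = 2·N−B = 2·(14, 27/2)−(8, 18)]
2. C_y = 9  [C = 2·N−B = 2·(14, 27/2)−(8, 18)]
   so C = (20, 9)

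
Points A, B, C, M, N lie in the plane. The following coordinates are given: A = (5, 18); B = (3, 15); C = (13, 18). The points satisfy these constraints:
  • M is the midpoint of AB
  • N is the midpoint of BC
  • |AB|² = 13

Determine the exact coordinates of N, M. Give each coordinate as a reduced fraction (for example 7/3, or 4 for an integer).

N = (8, 33/2)
M = (4, 33/2)

1. M_x = 4  [2·M = A+B = (5, 18)+(3, 15)]
2. M_y = 33/2  [2·M = A+B = (5, 18)+(3, 15)]
   so M = (4, 33/2)
3. N_x = 8  [2·N = B+C = (3, 15)+(13, 18)]
4. N_y = 33/2  [2·N = B+C = (3, 15)+(13, 18)]
   so N = (8, 33/2)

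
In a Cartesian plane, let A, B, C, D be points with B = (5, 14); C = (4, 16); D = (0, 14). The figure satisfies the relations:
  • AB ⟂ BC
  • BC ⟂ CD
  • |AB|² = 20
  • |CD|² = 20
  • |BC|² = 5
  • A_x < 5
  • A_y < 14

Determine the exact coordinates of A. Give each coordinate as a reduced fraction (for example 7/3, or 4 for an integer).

1. A_x = 1  [[AB ⟂ BC ⇒ 1x-2y+23=0] ∩ [|A−(5, 14)|²=20]]
2. A_y = 12  [[AB ⟂ BC ⇒ 1x-2y+23=0] ∩ [|A−(5, 14)|²=20]]
   so A = (1, 12)

A = (1, 12)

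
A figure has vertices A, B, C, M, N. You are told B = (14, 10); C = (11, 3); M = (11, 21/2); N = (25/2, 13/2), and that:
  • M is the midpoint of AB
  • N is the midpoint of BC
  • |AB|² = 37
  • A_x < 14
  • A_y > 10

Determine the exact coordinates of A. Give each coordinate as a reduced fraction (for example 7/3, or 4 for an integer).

1. A_x = 8  [A = 2·M−B = 2·(11, 21/2)−(14, 10)]
2. A_y = 11  [A = 2·M−B = 2·(11, 21/2)−(14, 10)]
   so A = (8, 11)

A = (8, 11)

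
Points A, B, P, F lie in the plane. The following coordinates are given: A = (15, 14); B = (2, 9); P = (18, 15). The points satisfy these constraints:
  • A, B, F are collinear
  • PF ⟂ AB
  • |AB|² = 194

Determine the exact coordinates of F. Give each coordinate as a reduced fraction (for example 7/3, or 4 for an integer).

F = (1741/97, 1468/97)

1. F_x = 1741/97  [[A, B, F are collinear ⇒ 5x-13y+107=0] ∩ [PF ⟂ AB ⇒ -13x-5y+309=0]]
2. F_y = 1468/97  [[A, B, F are collinear ⇒ 5x-13y+107=0] ∩ [PF ⟂ AB ⇒ -13x-5y+309=0]]
   so F = (1741/97, 1468/97)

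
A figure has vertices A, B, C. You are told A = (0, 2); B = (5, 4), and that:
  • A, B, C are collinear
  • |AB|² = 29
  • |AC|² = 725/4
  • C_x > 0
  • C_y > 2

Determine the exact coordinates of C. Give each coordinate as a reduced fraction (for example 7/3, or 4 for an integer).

1. C_x = 25/2  [[A, B, C are collinear ⇒ -2x+5y-10=0] ∩ [|C−(0, 2)|²=725/4]]
2. C_y = 7  [[A, B, C are collinear ⇒ -2x+5y-10=0] ∩ [|C−(0, 2)|²=725/4]]
   so C = (25/2, 7)

C = (25/2, 7)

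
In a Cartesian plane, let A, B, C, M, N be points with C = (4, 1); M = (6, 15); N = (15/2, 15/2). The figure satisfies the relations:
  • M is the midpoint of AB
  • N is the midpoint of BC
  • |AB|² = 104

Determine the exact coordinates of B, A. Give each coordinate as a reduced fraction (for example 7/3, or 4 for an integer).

1. B_x = 11  [B = 2·N−C = 2·(15/2, 15/2)−(4, 1)]
2. B_y = 14  [B = 2·N−C = 2·(15/2, 15/2)−(4, 1)]
   so B = (11, 14)
3. A_x = 1  [A = 2·M−B = 2·(6, 15)−(11, 14)]
4. A_y = 16  [A = 2·M−B = 2·(6, 15)−(11, 14)]
   so A = (1, 16)

B = (11, 14)
A = (1, 16)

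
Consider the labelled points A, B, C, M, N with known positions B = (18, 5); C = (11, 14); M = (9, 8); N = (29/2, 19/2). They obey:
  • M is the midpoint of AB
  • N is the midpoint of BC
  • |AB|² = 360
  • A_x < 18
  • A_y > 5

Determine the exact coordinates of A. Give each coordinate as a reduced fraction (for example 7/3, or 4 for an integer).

1. A_x = 0  [A = 2·M−B = 2·(9, 8)−(18, 5)]
2. A_y = 11  [A = 2·M−B = 2·(9, 8)−(18, 5)]
   so A = (0, 11)

A = (0, 11)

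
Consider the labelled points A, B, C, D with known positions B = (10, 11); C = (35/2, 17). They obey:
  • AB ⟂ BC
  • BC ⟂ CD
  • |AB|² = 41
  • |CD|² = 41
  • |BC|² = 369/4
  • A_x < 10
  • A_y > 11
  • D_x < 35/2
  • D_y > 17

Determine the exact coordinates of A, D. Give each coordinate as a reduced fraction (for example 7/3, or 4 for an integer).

1. A_x = 6  [[AB ⟂ BC ⇒ -15/2x-6y+141=0] ∩ [|A−(10, 11)|²=41]]
2. A_y = 16  [[AB ⟂ BC ⇒ -15/2x-6y+141=0] ∩ [|A−(10, 11)|²=41]]
   so A = (6, 16)
3. D_x = 27/2  [[BC ⟂ CD ⇒ 15/2x+6y-933/4=0] ∩ [|D−(35/2, 17)|²=41]]
4. D_y = 22  [[BC ⟂ CD ⇒ 15/2x+6y-933/4=0] ∩ [|D−(35/2, 17)|²=41]]
   so D = (27/2, 22)

A = (6, 16)
D = (27/2, 22)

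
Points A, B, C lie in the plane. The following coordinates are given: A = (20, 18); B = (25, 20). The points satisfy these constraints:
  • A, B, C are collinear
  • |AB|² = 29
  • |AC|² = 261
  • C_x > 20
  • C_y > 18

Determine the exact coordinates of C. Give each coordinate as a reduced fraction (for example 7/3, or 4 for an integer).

1. C_x = 35  [[A, B, C are collinear ⇒ -2x+5y-50=0] ∩ [|C−(20, 18)|²=261]]
2. C_y = 24  [[A, B, C are collinear ⇒ -2x+5y-50=0] ∩ [|C−(20, 18)|²=261]]
   so C = (35, 24)

C = (35, 24)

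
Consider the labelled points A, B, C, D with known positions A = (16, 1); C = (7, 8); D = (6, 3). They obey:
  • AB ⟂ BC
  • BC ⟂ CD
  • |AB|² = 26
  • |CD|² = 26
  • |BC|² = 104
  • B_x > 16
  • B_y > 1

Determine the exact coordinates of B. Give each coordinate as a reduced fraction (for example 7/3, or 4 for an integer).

1. B_x = 17  [[BC ⟂ CD ⇒ 1x+5y-47=0] ∩ [|B−(16, 1)|²=26]]
2. B_y = 6  [[BC ⟂ CD ⇒ 1x+5y-47=0] ∩ [|B−(16, 1)|²=26]]
   so B = (17, 6)

B = (17, 6)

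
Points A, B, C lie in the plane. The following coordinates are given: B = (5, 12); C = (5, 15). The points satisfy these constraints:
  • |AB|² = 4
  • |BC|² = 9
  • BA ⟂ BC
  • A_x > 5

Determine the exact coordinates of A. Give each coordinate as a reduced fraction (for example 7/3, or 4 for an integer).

1. A_x = 7  [[BA ⟂ BC ⇒ 3y-36=0] ∩ [|A−(5, 12)|²=4]]
2. A_y = 12  [[BA ⟂ BC ⇒ 3y-36=0] ∩ [|A−(5, 12)|²=4]]
   so A = (7, 12)

A = (7, 12)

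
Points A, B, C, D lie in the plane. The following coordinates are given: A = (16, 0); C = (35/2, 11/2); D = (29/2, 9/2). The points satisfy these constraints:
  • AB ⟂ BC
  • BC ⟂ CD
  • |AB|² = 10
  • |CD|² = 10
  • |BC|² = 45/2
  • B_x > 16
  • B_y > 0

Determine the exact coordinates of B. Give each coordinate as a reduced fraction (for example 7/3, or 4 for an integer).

B = (19, 1)

1. B_x = 19  [[BC ⟂ CD ⇒ 3x+1y-58=0] ∩ [|B−(16, 0)|²=10]]
2. B_y = 1  [[BC ⟂ CD ⇒ 3x+1y-58=0] ∩ [|B−(16, 0)|²=10]]
   so B = (19, 1)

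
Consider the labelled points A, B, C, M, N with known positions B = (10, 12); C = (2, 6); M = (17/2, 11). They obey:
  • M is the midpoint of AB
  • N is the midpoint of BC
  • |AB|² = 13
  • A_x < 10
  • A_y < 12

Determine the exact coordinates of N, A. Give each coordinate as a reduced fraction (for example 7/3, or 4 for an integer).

1. A_x = 7  [A = 2·M−B = 2·(17/2, 11)−(10, 12)]
2. A_y = 10  [A = 2·M−B = 2·(17/2, 11)−(10, 12)]
   so A = (7, 10)
3. N_x = 6  [2·N = B+C = (10, 12)+(2, 6)]
4. N_y = 9  [2·N = B+C = (10, 12)+(2, 6)]
   so N = (6, 9)

N = (6, 9)
A = (7, 10)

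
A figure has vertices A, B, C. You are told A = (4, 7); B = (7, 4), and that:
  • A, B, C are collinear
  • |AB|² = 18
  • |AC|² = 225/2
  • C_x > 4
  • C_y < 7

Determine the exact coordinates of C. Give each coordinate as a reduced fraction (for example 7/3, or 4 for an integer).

C = (23/2, -1/2)

1. C_x = 23/2  [[A, B, C are collinear ⇒ 3x+3y-33=0] ∩ [|C−(4, 7)|²=225/2]]
2. C_y = -1/2  [[A, B, C are collinear ⇒ 3x+3y-33=0] ∩ [|C−(4, 7)|²=225/2]]
   so C = (23/2, -1/2)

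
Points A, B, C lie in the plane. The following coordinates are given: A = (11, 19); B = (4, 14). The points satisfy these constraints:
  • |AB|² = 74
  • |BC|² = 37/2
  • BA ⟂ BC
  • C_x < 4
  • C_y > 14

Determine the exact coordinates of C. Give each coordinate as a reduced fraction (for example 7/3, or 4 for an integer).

C = (3/2, 35/2)

1. C_x = 3/2  [[BA ⟂ BC ⇒ 7x+5y-98=0] ∩ [|C−(4, 14)|²=37/2]]
2. C_y = 35/2  [[BA ⟂ BC ⇒ 7x+5y-98=0] ∩ [|C−(4, 14)|²=37/2]]
   so C = (3/2, 35/2)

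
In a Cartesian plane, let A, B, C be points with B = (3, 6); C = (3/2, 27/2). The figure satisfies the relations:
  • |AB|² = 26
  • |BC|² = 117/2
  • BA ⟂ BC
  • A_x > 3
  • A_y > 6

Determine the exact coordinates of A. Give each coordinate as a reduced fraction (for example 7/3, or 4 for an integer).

1. A_x = 8  [[BA ⟂ BC ⇒ -3/2x+15/2y-81/2=0] ∩ [|A−(3, 6)|²=26]]
2. A_y = 7  [[BA ⟂ BC ⇒ -3/2x+15/2y-81/2=0] ∩ [|A−(3, 6)|²=26]]
   so A = (8, 7)

A = (8, 7)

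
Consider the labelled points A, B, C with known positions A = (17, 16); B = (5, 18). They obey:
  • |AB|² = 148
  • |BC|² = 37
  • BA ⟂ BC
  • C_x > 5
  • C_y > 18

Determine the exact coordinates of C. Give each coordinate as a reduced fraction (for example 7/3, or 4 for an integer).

1. C_x = 6  [[BA ⟂ BC ⇒ 12x-2y-24=0] ∩ [|C−(5, 18)|²=37]]
2. C_y = 24  [[BA ⟂ BC ⇒ 12x-2y-24=0] ∩ [|C−(5, 18)|²=37]]
   so C = (6, 24)

C = (6, 24)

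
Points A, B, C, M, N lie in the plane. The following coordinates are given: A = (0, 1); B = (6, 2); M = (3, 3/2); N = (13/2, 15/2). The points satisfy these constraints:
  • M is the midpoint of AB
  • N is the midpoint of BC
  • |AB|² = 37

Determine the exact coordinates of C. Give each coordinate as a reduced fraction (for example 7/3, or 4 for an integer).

C = (7, 13)

1. C_x = 7  [C = 2·N−B = 2·(13/2, 15/2)−(6, 2)]
2. C_y = 13  [C = 2·N−B = 2·(13/2, 15/2)−(6, 2)]
   so C = (7, 13)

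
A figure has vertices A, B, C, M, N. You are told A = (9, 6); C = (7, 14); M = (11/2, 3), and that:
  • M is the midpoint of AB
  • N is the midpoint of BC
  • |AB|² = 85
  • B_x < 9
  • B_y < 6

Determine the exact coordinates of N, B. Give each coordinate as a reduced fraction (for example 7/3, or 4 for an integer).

1. B_x = 2  [B = 2·M−A = 2·(11/2, 3)−(9, 6)]
2. B_y = 0  [B = 2·M−A = 2·(11/2, 3)−(9, 6)]
   so B = (2, 0)
3. N_x = 9/2  [2·N = B+C = (2, 0)+(7, 14)]
4. N_y = 7  [2·N = B+C = (2, 0)+(7, 14)]
   so N = (9/2, 7)

N = (9/2, 7)
B = (2, 0)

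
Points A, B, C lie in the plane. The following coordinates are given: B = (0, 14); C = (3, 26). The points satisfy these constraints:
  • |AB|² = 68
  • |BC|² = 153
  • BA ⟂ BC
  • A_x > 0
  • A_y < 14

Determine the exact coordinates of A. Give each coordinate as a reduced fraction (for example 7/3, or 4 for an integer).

1. A_x = 8  [[BA ⟂ BC ⇒ 3x+12y-168=0] ∩ [|A−(0, 14)|²=68]]
2. A_y = 12  [[BA ⟂ BC ⇒ 3x+12y-168=0] ∩ [|A−(0, 14)|²=68]]
   so A = (8, 12)

A = (8, 12)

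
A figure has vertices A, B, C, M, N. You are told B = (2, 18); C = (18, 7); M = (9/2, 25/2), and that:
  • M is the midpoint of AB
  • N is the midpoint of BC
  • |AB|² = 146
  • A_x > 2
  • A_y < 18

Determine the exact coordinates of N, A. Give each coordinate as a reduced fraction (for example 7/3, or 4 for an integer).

N = (10, 25/2)
A = (7, 7)

1. A_x = 7  [A = 2·M−B = 2·(9/2, 25/2)−(2, 18)]
2. A_y = 7  [A = 2·M−B = 2·(9/2, 25/2)−(2, 18)]
   so A = (7, 7)
3. N_x = 10  [2·N = B+C = (2, 18)+(18, 7)]
4. N_y = 25/2  [2·N = B+C = (2, 18)+(18, 7)]
   so N = (10, 25/2)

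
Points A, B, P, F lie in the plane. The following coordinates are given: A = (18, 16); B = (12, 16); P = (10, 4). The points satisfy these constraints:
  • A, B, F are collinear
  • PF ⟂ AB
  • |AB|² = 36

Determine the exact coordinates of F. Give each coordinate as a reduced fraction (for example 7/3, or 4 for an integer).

1. F_x = 10  [[A, B, F are collinear ⇒ -6y+96=0] ∩ [PF ⟂ AB ⇒ -6x+60=0]]
2. F_y = 16  [[A, B, F are collinear ⇒ -6y+96=0] ∩ [PF ⟂ AB ⇒ -6x+60=0]]
   so F = (10, 16)

F = (10, 16)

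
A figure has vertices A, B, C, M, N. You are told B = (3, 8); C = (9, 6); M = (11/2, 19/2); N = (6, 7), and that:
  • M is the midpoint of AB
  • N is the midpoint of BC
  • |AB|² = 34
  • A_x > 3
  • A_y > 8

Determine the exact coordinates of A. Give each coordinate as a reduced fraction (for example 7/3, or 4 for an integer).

A = (8, 11)

1. A_x = 8  [A = 2·M−B = 2·(11/2, 19/2)−(3, 8)]
2. A_y = 11  [A = 2·M−B = 2·(11/2, 19/2)−(3, 8)]
   so A = (8, 11)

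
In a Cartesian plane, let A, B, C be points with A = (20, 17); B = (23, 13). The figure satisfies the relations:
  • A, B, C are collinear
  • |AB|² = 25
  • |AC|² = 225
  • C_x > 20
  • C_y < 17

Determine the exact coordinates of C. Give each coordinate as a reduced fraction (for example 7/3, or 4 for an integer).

C = (29, 5)

1. C_x = 29  [[A, B, C are collinear ⇒ 4x+3y-131=0] ∩ [|C−(20, 17)|²=225]]
2. C_y = 5  [[A, B, C are collinear ⇒ 4x+3y-131=0] ∩ [|C−(20, 17)|²=225]]
   so C = (29, 5)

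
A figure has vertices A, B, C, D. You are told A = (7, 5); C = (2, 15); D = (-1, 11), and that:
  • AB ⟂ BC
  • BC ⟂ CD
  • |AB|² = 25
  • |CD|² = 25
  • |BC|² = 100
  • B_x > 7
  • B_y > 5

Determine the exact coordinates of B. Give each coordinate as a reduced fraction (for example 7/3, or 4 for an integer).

B = (10, 9)

1. B_x = 10  [[BC ⟂ CD ⇒ 3x+4y-66=0] ∩ [|B−(7, 5)|²=25]]
2. B_y = 9  [[BC ⟂ CD ⇒ 3x+4y-66=0] ∩ [|B−(7, 5)|²=25]]
   so B = (10, 9)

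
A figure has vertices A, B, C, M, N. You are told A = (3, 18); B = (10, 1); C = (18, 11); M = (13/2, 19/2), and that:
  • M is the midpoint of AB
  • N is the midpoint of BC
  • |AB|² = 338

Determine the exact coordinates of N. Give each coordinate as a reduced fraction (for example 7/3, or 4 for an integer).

N = (14, 6)

1. N_x = 14  [2·N = B+C = (10, 1)+(18, 11)]
2. N_y = 6  [2·N = B+C = (10, 1)+(18, 11)]
   so N = (14, 6)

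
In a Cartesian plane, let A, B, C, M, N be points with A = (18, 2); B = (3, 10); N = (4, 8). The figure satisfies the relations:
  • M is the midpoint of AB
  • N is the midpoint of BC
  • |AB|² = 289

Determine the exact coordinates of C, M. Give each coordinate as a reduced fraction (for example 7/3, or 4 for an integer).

1. M_x = 21/2  [2·M = A+B = (18, 2)+(3, 10)]
2. M_y = 6  [2·M = A+B = (18, 2)+(3, 10)]
   so M = (21/2, 6)
3. C_x = 5  [C = 2·N−B = 2·(4, 8)−(3, 10)]
4. C_y = 6  [C = 2·N−B = 2·(4, 8)−(3, 10)]
   so C = (5, 6)

C = (5, 6)
M = (21/2, 6)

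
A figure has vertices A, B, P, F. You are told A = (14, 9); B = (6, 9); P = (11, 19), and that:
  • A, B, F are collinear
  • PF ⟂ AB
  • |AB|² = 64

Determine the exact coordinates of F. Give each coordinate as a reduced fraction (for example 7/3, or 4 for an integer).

F = (11, 9)

1. F_x = 11  [[A, B, F are collinear ⇒ -8y+72=0] ∩ [PF ⟂ AB ⇒ -8x+88=0]]
2. F_y = 9  [[A, B, F are collinear ⇒ -8y+72=0] ∩ [PF ⟂ AB ⇒ -8x+88=0]]
   so F = (11, 9)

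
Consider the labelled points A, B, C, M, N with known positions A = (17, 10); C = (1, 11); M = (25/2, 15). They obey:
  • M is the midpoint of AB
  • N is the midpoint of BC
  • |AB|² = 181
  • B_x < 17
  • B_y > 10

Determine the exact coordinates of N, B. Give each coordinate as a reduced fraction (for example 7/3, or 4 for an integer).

1. B_x = 8  [B = 2·M−A = 2·(25/2, 15)−(17, 10)]
2. B_y = 20  [B = 2·M−A = 2·(25/2, 15)−(17, 10)]
   so B = (8, 20)
3. N_x = 9/2  [2·N = B+C = (8, 20)+(1, 11)]
4. N_y = 31/2  [2·N = B+C = (8, 20)+(1, 11)]
   so N = (9/2, 31/2)

N = (9/2, 31/2)
B = (8, 20)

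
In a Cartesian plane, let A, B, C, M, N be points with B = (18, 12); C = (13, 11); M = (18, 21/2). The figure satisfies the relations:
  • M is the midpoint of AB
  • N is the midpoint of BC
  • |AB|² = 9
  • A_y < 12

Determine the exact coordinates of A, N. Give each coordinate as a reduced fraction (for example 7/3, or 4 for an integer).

A = (18, 9)
N = (31/2, 23/2)

1. A_x = 18  [A = 2·M−B = 2·(18, 21/2)−(18, 12)]
2. A_y = 9  [A = 2·M−B = 2·(18, 21/2)−(18, 12)]
   so A = (18, 9)
3. N_x = 31/2  [2·N = B+C = (18, 12)+(13, 11)]
4. N_y = 23/2  [2·N = B+C = (18, 12)+(13, 11)]
   so N = (31/2, 23/2)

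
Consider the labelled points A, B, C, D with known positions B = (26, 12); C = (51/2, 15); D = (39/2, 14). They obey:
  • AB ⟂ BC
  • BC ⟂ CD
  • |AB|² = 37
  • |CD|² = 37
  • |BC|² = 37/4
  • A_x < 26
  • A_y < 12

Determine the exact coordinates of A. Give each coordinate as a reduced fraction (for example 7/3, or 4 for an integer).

1. A_x = 20  [[AB ⟂ BC ⇒ 1/2x-3y+23=0] ∩ [|A−(26, 12)|²=37]]
2. A_y = 11  [[AB ⟂ BC ⇒ 1/2x-3y+23=0] ∩ [|A−(26, 12)|²=37]]
   so A = (20, 11)

A = (20, 11)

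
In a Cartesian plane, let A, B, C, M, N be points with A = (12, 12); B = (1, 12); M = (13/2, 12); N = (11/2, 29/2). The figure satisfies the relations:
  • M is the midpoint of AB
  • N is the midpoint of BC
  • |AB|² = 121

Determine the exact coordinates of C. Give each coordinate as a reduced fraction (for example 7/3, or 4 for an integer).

C = (10, 17)

1. C_x = 10  [C = 2·N−B = 2·(11/2, 29/2)−(1, 12)]
2. C_y = 17  [C = 2·N−B = 2·(11/2, 29/2)−(1, 12)]
   so C = (10, 17)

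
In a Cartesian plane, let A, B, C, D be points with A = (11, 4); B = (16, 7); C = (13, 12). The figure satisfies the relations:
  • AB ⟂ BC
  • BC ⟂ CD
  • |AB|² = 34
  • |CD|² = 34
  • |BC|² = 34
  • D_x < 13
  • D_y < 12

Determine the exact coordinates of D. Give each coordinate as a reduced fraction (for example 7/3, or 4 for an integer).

D = (8, 9)

1. D_x = 8  [[BC ⟂ CD ⇒ -3x+5y-21=0] ∩ [|D−(13, 12)|²=34]]
2. D_y = 9  [[BC ⟂ CD ⇒ -3x+5y-21=0] ∩ [|D−(13, 12)|²=34]]
   so D = (8, 9)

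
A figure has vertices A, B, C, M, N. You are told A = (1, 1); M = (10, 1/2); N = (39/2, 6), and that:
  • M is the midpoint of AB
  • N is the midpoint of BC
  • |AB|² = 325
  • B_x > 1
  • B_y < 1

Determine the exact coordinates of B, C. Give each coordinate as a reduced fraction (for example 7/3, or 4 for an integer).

1. B_x = 19  [B = 2·M−A = 2·(10, 1/2)−(1, 1)]
2. B_y = 0  [B = 2·M−A = 2·(10, 1/2)−(1, 1)]
   so B = (19, 0)
3. C_x = 20  [C = 2·N−B = 2·(39/2, 6)−(19, 0)]
4. C_y = 12  [C = 2·N−B = 2·(39/2, 6)−(19, 0)]
   so C = (20, 12)

B = (19, 0)
C = (20, 12)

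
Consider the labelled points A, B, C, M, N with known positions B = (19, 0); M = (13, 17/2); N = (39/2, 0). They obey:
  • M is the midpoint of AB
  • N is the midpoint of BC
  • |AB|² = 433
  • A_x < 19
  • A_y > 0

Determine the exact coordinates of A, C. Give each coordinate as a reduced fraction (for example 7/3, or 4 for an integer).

A = (7, 17)
C = (20, 0)

1. A_x = 7  [A = 2·M−B = 2·(13, 17/2)−(19, 0)]
2. A_y = 17  [A = 2·M−B = 2·(13, 17/2)−(19, 0)]
   so A = (7, 17)
3. C_x = 20  [C = 2·N−B = 2·(39/2, 0)−(19, 0)]
4. C_y = 0  [C = 2·N−B = 2·(39/2, 0)−(19, 0)]
   so C = (20, 0)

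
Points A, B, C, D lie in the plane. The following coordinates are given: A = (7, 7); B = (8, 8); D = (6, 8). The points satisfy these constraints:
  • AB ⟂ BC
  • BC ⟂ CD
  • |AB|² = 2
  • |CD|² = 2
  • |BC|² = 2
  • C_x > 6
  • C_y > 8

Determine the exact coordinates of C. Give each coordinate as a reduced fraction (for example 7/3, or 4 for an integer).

1. C_x = 7  [[AB ⟂ BC ⇒ 1x+1y-16=0] ∩ [|C−(6, 8)|²=2]]
2. C_y = 9  [[AB ⟂ BC ⇒ 1x+1y-16=0] ∩ [|C−(6, 8)|²=2]]
   so C = (7, 9)

C = (7, 9)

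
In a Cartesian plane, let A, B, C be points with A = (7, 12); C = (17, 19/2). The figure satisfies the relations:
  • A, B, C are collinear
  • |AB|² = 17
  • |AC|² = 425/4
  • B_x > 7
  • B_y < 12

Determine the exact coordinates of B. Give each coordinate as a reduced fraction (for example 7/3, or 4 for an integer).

B = (11, 11)

1. B_x = 11  [[A, B, C are collinear ⇒ -5/2x-10y+275/2=0] ∩ [|B−(7, 12)|²=17]]
2. B_y = 11  [[A, B, C are collinear ⇒ -5/2x-10y+275/2=0] ∩ [|B−(7, 12)|²=17]]
   so B = (11, 11)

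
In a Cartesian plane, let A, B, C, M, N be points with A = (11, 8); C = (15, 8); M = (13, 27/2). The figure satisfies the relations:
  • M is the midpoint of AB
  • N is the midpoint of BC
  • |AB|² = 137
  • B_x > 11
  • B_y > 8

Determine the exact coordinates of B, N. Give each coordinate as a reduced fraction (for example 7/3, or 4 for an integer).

B = (15, 19)
N = (15, 27/2)

1. B_x = 15  [B = 2·M−A = 2·(13, 27/2)−(11, 8)]
2. B_y = 19  [B = 2·M−A = 2·(13, 27/2)−(11, 8)]
   so B = (15, 19)
3. N_x = 15  [2·N = B+C = (15, 19)+(15, 8)]
4. N_y = 27/2  [2·N = B+C = (15, 19)+(15, 8)]
   so N = (15, 27/2)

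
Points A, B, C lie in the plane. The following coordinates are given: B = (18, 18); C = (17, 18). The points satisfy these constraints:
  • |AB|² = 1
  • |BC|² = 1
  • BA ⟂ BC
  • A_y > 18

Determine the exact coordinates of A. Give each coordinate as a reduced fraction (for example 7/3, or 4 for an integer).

A = (18, 19)

1. A_x = 18  [[BA ⟂ BC ⇒ -1x+18=0] ∩ [|A−(18, 18)|²=1]]
2. A_y = 19  [[BA ⟂ BC ⇒ -1x+18=0] ∩ [|A−(18, 18)|²=1]]
   so A = (18, 19)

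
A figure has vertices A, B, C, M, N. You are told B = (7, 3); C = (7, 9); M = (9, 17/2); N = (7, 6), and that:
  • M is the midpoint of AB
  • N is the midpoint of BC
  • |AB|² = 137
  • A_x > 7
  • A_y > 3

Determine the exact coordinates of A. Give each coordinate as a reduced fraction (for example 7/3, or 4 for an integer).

A = (11, 14)

1. A_x = 11  [A = 2·M−B = 2·(9, 17/2)−(7, 3)]
2. A_y = 14  [A = 2·M−B = 2·(9, 17/2)−(7, 3)]
   so A = (11, 14)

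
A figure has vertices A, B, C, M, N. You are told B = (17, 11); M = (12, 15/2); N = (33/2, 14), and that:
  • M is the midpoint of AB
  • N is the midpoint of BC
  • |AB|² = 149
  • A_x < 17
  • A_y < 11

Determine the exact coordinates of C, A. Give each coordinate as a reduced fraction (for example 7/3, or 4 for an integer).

C = (16, 17)
A = (7, 4)

1. A_x = 7  [A = 2·M−B = 2·(12, 15/2)−(17, 11)]
2. A_y = 4  [A = 2·M−B = 2·(12, 15/2)−(17, 11)]
   so A = (7, 4)
3. C_x = 16  [C = 2·N−B = 2·(33/2, 14)−(17, 11)]
4. C_y = 17  [C = 2·N−B = 2·(33/2, 14)−(17, 11)]
   so C = (16, 17)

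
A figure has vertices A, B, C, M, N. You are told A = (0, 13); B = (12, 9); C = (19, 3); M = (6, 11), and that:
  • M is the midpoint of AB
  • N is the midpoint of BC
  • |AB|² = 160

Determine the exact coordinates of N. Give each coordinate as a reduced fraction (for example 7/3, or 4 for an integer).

N = (31/2, 6)

1. N_x = 31/2  [2·N = B+C = (12, 9)+(19, 3)]
2. N_y = 6  [2·N = B+C = (12, 9)+(19, 3)]
   so N = (31/2, 6)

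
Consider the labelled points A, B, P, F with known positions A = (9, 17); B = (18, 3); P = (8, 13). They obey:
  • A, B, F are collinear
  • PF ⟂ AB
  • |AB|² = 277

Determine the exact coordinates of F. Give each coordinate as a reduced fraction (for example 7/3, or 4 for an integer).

1. F_x = 2916/277  [[A, B, F are collinear ⇒ 14x+9y-279=0] ∩ [PF ⟂ AB ⇒ 9x-14y+110=0]]
2. F_y = 4051/277  [[A, B, F are collinear ⇒ 14x+9y-279=0] ∩ [PF ⟂ AB ⇒ 9x-14y+110=0]]
   so F = (2916/277, 4051/277)

F = (2916/277, 4051/277)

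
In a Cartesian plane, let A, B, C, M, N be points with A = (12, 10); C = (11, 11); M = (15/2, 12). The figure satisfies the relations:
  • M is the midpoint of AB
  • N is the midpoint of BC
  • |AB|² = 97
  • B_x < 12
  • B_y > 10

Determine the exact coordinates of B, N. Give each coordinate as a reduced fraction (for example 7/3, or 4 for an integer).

B = (3, 14)
N = (7, 25/2)

1. B_x = 3  [B = 2·M−A = 2·(15/2, 12)−(12, 10)]
2. B_y = 14  [B = 2·M−A = 2·(15/2, 12)−(12, 10)]
   so B = (3, 14)
3. N_x = 7  [2·N = B+C = (3, 14)+(11, 11)]
4. N_y = 25/2  [2·N = B+C = (3, 14)+(11, 11)]
   so N = (7, 25/2)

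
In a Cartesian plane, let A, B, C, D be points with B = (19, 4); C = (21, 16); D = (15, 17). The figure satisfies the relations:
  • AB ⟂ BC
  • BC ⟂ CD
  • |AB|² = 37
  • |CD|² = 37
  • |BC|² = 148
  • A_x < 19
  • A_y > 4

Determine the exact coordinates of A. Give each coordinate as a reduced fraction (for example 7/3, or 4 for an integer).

1. A_x = 13  [[AB ⟂ BC ⇒ -2x-12y+86=0] ∩ [|A−(19, 4)|²=37]]
2. A_y = 5  [[AB ⟂ BC ⇒ -2x-12y+86=0] ∩ [|A−(19, 4)|²=37]]
   so A = (13, 5)

A = (13, 5)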